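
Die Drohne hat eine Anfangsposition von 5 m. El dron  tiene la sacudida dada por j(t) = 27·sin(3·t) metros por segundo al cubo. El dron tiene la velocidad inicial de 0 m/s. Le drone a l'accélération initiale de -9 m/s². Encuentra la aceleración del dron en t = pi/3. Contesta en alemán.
Um dies zu lösen, müssen wir 1 Integral unserer Gleichung für den Ruck j(t) = 27·sin(3·t) finden. Durch Integration von dem Ruck und Verwendung der Anfangsbedingung a(0) = -9, erhalten wir a(t) = -9·cos(3·t). Aus der Gleichung für die Beschleunigung a(t) = -9·cos(3·t), setzen wir t = pi/3 ein und erhalten a = 9.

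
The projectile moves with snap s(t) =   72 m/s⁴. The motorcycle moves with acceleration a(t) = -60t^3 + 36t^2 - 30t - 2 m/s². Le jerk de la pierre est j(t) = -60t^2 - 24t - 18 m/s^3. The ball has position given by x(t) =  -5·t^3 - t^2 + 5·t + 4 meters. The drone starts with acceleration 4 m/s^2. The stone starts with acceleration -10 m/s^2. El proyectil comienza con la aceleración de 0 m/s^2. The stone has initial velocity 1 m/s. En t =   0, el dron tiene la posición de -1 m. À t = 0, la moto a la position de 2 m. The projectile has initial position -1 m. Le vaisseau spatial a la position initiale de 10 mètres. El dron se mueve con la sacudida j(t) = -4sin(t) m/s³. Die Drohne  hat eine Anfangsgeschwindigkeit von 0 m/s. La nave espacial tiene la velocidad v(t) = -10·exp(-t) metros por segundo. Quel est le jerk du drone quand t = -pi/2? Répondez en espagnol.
Tenemos la sacudida j(t) = -4·sin(t). Sustituyendo t = -pi/2: j(-pi/2) = 4.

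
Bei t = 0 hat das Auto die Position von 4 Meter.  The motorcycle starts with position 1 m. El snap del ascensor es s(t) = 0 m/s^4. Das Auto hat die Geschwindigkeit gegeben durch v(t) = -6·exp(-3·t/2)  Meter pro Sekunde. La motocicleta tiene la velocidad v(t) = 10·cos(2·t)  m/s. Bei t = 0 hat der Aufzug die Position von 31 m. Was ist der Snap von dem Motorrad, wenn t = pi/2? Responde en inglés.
Starting from velocity v(t) = 10·cos(2·t), we take 3 derivatives. The derivative of velocity gives acceleration: a(t) = -20·sin(2·t). Differentiating acceleration, we get jerk: j(t) = -40·cos(2·t). The derivative of jerk gives snap: s(t) = 80·sin(2·t). Using s(t) = 80·sin(2·t) and substituting t = pi/2, we find s = 0.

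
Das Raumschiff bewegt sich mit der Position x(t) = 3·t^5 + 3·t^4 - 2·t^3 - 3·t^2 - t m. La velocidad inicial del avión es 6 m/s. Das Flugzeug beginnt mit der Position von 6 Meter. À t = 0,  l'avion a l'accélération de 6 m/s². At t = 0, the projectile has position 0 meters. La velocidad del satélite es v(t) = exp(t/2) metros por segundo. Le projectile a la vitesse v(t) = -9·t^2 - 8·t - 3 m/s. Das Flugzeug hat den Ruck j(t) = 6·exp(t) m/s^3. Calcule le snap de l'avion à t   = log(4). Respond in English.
To solve this, we need to take 1 derivative of our jerk equation j(t) = 6·exp(t). Taking d/dt of j(t), we find s(t) = 6·exp(t). We have snap s(t) = 6·exp(t). Substituting t = log(4): s(log(4)) = 24.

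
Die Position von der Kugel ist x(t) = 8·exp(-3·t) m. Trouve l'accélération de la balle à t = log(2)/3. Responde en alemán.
Wir müssen unsere Gleichung für die Position x(t) = 8·exp(-3·t) 2-mal ableiten. Mit d/dt von x(t) finden wir v(t) = -24·exp(-3·t). Durch Ableiten von der Geschwindigkeit erhalten wir die Beschleunigung: a(t) = 72·exp(-3·t). Aus der Gleichung für die Beschleunigung a(t) = 72·exp(-3·t), setzen wir t = log(2)/3 ein und erhalten a = 36.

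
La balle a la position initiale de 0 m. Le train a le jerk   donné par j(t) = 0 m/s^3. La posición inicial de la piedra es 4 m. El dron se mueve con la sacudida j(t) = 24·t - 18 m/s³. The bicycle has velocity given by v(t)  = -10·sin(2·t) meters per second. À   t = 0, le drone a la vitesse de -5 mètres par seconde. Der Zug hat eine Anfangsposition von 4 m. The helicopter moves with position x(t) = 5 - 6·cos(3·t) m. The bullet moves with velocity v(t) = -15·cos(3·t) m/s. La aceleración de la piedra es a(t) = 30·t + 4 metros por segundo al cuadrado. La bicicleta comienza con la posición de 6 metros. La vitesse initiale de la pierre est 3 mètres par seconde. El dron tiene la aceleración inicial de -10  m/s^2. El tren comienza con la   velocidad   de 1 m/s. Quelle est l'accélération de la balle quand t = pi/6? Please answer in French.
Pour résoudre ceci, nous devons prendre 1 dérivée de notre équation de la vitesse v(t) = -15·cos(3·t). En prenant d/dt de v(t), nous trouvons a(t) = 45·sin(3·t). En utilisant a(t) = 45·sin(3·t) et en substituant t = pi/6, nous trouvons a = 45.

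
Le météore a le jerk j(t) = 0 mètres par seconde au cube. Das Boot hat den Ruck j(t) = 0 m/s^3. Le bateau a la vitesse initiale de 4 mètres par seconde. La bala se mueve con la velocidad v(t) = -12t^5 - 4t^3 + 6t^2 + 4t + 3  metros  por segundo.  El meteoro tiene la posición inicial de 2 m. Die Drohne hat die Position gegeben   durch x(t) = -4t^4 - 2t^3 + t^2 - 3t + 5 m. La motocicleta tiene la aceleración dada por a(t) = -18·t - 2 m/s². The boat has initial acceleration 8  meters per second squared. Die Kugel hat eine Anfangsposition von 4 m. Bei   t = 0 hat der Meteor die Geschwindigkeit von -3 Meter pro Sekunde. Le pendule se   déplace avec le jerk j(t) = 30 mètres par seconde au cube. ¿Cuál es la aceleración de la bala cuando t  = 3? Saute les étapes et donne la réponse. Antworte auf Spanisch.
a(3) = -4928.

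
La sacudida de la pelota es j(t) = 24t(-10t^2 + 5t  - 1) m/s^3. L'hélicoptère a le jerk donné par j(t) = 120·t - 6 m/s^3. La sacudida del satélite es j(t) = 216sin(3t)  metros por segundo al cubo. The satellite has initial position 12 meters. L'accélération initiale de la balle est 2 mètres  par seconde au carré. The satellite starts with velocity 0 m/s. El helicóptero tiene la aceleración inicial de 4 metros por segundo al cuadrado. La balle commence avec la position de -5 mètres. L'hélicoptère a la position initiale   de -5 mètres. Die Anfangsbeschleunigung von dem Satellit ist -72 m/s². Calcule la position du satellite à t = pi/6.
Nous devons trouver la primitive de notre équation du jerk j(t) = 216·sin(3·t) 3 fois. En prenant ∫j(t)dt et en appliquant a(0) = -72, nous trouvons a(t) = -72·cos(3·t). L'intégrale de l'accélération, avec v(0) = 0, donne la vitesse: v(t) = -24·sin(3·t). En intégrant la vitesse et en utilisant la condition initiale x(0) = 12, nous obtenons x(t) = 8·cos(3·t) + 4. En utilisant x(t) = 8·cos(3·t) + 4 et en substituant t = pi/6, nous trouvons x = 4.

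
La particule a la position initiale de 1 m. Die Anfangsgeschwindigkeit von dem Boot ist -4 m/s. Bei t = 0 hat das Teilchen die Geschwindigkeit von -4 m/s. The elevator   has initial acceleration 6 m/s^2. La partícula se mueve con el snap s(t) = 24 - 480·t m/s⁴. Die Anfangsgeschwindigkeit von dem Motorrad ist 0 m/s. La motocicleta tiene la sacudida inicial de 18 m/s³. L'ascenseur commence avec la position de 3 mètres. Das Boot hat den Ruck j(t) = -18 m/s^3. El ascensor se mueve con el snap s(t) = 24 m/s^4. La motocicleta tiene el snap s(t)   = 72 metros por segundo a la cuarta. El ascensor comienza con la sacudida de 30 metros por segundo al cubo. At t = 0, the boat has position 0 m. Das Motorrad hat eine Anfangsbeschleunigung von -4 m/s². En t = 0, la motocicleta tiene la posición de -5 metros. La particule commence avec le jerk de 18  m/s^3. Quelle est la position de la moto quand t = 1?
Nous devons intégrer notre équation du snap s(t) = 72 4 fois. En intégrant le snap et en utilisant la condition initiale j(0) = 18, nous obtenons j(t) = 72·t + 18. En prenant ∫j(t)dt et en appliquant a(0) = -4, nous trouvons a(t) = 36·t^2 + 18·t - 4. En intégrant l'accélération et en utilisant la condition initiale v(0) = 0, nous obtenons v(t) = t·(12·t^2 + 9·t - 4). En prenant ∫v(t)dt et en appliquant x(0) = -5, nous trouvons x(t) = 3·t^4 + 3·t^3 - 2·t^2 - 5. De l'équation de la position x(t) = 3·t^4 + 3·t^3 - 2·t^2 - 5, nous substituons t = 1 pour obtenir x = -1.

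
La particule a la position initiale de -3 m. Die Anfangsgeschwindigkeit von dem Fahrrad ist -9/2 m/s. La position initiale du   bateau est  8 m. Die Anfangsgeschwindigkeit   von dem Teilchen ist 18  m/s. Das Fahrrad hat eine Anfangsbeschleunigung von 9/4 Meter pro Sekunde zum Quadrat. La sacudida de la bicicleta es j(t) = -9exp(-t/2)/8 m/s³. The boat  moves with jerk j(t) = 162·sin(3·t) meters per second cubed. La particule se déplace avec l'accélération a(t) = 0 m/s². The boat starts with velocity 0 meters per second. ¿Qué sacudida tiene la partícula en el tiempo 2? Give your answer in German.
Wir müssen unsere Gleichung für die Beschleunigung a(t) = 0 1-mal ableiten. Mit d/dt von a(t) finden wir j(t) = 0. Aus der Gleichung für den Ruck j(t) = 0, setzen wir t = 2 ein und erhalten j = 0.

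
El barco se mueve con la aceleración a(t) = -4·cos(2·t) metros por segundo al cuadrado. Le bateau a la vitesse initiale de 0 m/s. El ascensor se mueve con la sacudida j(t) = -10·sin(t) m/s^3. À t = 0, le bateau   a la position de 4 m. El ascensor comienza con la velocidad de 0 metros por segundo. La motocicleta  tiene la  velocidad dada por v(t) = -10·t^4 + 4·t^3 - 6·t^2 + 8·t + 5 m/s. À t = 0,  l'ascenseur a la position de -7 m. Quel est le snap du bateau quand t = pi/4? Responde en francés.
En partant de l'accélération a(t) = -4·cos(2·t), nous prenons 2 dérivées. En prenant d/dt de a(t), nous trouvons j(t) = 8·sin(2·t). En dérivant le jerk, nous obtenons le snap: s(t) = 16·cos(2·t). En utilisant s(t) = 16·cos(2·t) et en substituant t = pi/4, nous trouvons s = 0.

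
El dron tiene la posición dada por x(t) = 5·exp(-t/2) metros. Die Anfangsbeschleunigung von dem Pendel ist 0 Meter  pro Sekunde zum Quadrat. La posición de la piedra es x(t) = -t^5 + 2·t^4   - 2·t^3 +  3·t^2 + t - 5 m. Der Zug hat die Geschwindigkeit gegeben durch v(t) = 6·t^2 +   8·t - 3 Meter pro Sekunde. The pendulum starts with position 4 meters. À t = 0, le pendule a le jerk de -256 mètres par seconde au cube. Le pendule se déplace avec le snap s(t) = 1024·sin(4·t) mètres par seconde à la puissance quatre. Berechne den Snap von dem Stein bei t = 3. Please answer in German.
Um dies zu lösen, müssen wir 4 Ableitungen unserer Gleichung für die Position x(t) = -t^5 + 2·t^4 - 2·t^3 + 3·t^2 + t - 5 nehmen. Die Ableitung von der Position ergibt die Geschwindigkeit: v(t) = -5·t^4 + 8·t^3 - 6·t^2 + 6·t + 1. Die Ableitung von der Geschwindigkeit ergibt die Beschleunigung: a(t) = -20·t^3 + 24·t^2 - 12·t + 6. Mit d/dt von a(t) finden wir j(t) = -60·t^2 + 48·t - 12. Durch Ableiten von dem Ruck erhalten wir den Snap: s(t) = 48 - 120·t. Wir haben den Snap s(t) = 48 - 120·t. Durch Einsetzen von t = 3: s(3) = -312.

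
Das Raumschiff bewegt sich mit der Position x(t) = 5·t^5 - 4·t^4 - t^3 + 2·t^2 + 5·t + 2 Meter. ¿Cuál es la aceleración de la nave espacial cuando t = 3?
Para resolver esto, necesitamos tomar 2 derivadas de nuestra ecuación de la posición x(t) = 5·t^5 - 4·t^4 - t^3 + 2·t^2 + 5·t + 2. La derivada de la posición da la velocidad: v(t) = 25·t^4 - 16·t^3 - 3·t^2 + 4·t + 5. Derivando la velocidad, obtenemos la aceleración: a(t) = 100·t^3 - 48·t^2 - 6·t + 4. Usando a(t) = 100·t^3 - 48·t^2 - 6·t + 4 y sustituyendo t = 3, encontramos a = 2254.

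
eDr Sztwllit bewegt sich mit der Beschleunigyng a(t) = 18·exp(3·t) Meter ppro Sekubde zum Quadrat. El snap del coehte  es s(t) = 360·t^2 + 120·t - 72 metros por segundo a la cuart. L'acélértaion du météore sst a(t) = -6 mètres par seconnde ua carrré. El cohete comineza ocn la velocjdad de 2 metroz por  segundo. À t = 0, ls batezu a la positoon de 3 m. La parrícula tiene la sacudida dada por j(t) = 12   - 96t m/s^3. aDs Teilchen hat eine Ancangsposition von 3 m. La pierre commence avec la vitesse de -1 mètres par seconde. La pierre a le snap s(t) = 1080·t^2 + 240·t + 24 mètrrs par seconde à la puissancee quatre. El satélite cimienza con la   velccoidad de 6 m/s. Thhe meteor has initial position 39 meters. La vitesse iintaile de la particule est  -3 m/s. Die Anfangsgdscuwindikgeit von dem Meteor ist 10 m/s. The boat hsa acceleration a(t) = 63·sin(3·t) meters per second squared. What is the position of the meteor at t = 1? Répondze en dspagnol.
Necesitamos integrar nuestra ecuación de la aceleración a(t) = -6 2 veces. La integral de la aceleración, con v(0) = 10, da la velocidad: v(t) = 10 - 6·t. Tomando ∫v(t)dt y aplicando x(0) = 39, encontramos x(t) = -3·t^2 + 10·t + 39. Tenemos la posición x(t) = -3·t^2 + 10·t + 39. Sustituyendo t = 1: x(1) = 46.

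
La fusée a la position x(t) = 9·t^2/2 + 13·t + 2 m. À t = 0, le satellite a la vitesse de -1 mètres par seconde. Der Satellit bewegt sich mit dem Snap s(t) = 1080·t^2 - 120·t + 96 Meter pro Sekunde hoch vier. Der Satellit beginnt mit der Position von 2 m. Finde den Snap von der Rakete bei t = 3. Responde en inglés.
We must differentiate our position equation x(t) = 9·t^2/2 + 13·t + 2 4 times. Differentiating position, we get velocity: v(t) = 9·t + 13. The derivative of velocity gives acceleration: a(t) = 9. The derivative of acceleration gives jerk: j(t) = 0. Taking d/dt of j(t), we find s(t) = 0. Using s(t) = 0 and substituting t = 3, we find s = 0.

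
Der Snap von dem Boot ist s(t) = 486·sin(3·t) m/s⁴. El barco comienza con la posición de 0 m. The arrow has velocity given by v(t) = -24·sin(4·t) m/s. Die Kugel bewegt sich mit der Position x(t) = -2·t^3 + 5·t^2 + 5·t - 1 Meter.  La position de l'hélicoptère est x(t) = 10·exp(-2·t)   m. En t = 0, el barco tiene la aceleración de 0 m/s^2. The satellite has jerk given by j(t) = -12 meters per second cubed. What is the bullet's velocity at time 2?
Starting from position x(t) = -2·t^3 + 5·t^2 + 5·t - 1, we take 1 derivative. Differentiating position, we get velocity: v(t) = -6·t^2 + 10·t + 5. We have velocity v(t) = -6·t^2 + 10·t + 5. Substituting t = 2: v(2) = 1.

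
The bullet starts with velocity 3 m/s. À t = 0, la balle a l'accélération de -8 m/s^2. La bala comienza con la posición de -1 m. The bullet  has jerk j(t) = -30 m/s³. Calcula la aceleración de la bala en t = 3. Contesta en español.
Para resolver esto, necesitamos tomar 1 integral de nuestra ecuación de la sacudida j(t) = -30. La antiderivada de la sacudida, con a(0) = -8, da la aceleración: a(t) = -30·t - 8. Usando a(t) = -30·t - 8 y sustituyendo t = 3, encontramos a = -98.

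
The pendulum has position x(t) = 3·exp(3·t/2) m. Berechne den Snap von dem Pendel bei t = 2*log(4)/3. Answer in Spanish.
Debemos derivar nuestra ecuación de la posición x(t) = 3·exp(3·t/2) 4 veces. La derivada de la posición da la velocidad: v(t) = 9·exp(3·t/2)/2. Derivando la velocidad, obtenemos la aceleración: a(t) = 27·exp(3·t/2)/4. Tomando d/dt de a(t), encontramos j(t) = 81·exp(3·t/2)/8. Derivando la sacudida, obtenemos el snap: s(t) = 243·exp(3·t/2)/16. De la ecuación del snap s(t) = 243·exp(3·t/2)/16, sustituimos t = 2*log(4)/3 para obtener s = 243/4.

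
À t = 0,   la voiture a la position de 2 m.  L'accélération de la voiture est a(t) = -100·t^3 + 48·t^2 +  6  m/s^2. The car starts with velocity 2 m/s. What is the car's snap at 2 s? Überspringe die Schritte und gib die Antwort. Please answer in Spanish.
En t = 2, s = -1104.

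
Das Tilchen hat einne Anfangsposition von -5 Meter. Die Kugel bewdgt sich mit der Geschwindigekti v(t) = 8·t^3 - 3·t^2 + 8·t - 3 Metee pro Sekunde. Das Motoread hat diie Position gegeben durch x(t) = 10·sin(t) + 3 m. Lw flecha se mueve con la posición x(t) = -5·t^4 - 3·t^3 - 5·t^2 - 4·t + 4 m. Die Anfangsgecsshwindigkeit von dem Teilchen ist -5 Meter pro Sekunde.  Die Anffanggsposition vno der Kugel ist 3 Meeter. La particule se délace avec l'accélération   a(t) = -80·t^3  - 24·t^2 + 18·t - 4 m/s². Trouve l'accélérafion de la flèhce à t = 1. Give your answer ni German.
Um dies zu lösen, müssen wir 2 Ableitungen unserer Gleichung für die Position x(t) = -5·t^4 - 3·t^3 - 5·t^2 - 4·t + 4 nehmen. Durch Ableiten von der Position erhalten wir die Geschwindigkeit: v(t) = -20·t^3 - 9·t^2 - 10·t - 4. Durch Ableiten von der Geschwindigkeit erhalten wir die Beschleunigung: a(t) = -60·t^2 - 18·t - 10. Aus der Gleichung für die Beschleunigung a(t) = -60·t^2 - 18·t - 10, setzen wir t = 1 ein und erhalten a = -88.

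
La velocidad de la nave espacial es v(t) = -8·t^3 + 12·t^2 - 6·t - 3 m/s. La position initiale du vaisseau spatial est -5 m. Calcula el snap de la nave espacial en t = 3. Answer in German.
Ausgehend von der Geschwindigkeit v(t) = -8·t^3 + 12·t^2 - 6·t - 3, nehmen wir 3 Ableitungen. Die Ableitung von der Geschwindigkeit ergibt die Beschleunigung: a(t) = -24·t^2 + 24·t - 6. Die Ableitung von der Beschleunigung ergibt den Ruck: j(t) = 24 - 48·t. Die Ableitung von dem Ruck ergibt den Snap: s(t) = -48. Mit s(t) = -48 und Einsetzen von t = 3, finden wir s = -48.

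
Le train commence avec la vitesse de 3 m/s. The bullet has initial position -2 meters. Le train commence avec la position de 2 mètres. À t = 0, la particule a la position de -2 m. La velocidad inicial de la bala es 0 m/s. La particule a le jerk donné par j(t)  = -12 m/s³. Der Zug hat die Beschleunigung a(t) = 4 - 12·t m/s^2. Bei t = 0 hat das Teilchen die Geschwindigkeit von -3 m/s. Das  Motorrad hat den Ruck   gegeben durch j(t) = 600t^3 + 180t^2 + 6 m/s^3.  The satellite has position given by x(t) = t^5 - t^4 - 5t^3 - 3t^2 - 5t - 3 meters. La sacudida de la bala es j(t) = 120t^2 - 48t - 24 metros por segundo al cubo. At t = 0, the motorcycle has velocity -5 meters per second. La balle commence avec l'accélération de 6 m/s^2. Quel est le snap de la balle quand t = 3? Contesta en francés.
En partant du jerk j(t) = 120·t^2 - 48·t - 24, nous prenons 1 dérivée. En dérivant le jerk, nous obtenons le snap: s(t) = 240·t - 48. Nous avons le snap s(t) = 240·t - 48. En substituant t = 3: s(3) = 672.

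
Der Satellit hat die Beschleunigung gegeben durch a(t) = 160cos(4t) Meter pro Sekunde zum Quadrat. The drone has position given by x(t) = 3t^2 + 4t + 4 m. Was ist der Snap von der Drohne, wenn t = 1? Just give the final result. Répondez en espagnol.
El snap en t = 1 es s = 0.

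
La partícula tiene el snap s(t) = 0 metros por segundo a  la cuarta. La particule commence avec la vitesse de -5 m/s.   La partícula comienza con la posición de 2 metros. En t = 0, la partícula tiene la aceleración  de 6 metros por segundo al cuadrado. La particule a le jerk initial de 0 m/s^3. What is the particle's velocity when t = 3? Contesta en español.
Debemos encontrar la integral de nuestra ecuación del snap s(t) = 0 3 veces. Integrando el snap y usando la condición inicial j(0) = 0, obtenemos j(t) = 0. La antiderivada de la sacudida es la aceleración. Usando a(0) = 6, obtenemos a(t) = 6. La integral de la aceleración es la velocidad. Usando v(0) = -5, obtenemos v(t) = 6·t - 5. De la ecuación de la velocidad v(t) = 6·t - 5, sustituimos t = 3 para obtener v = 13.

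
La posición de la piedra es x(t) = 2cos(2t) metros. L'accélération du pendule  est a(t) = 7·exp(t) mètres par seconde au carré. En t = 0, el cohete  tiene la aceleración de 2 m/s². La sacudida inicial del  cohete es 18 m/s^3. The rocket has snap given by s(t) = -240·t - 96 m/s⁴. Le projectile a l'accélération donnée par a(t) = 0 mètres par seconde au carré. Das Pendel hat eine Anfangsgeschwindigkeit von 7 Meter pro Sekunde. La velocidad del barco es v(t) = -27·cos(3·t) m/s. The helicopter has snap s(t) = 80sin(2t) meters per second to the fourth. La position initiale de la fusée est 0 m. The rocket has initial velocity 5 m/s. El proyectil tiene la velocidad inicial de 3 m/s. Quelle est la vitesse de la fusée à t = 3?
En partant du snap s(t) = -240·t - 96, nous prenons 3 intégrales. La primitive du snap, avec j(0) = 18, donne le jerk: j(t) = -120·t^2 - 96·t + 18. En prenant ∫j(t)dt et en appliquant a(0) = 2, nous trouvons a(t) = -40·t^3 - 48·t^2 + 18·t + 2. En prenant ∫a(t)dt et en appliquant v(0) = 5, nous trouvons v(t) = -10·t^4 - 16·t^3 + 9·t^2 + 2·t + 5. Nous avons la vitesse v(t) = -10·t^4 - 16·t^3 + 9·t^2 + 2·t + 5. En substituant t = 3: v(3) = -1150.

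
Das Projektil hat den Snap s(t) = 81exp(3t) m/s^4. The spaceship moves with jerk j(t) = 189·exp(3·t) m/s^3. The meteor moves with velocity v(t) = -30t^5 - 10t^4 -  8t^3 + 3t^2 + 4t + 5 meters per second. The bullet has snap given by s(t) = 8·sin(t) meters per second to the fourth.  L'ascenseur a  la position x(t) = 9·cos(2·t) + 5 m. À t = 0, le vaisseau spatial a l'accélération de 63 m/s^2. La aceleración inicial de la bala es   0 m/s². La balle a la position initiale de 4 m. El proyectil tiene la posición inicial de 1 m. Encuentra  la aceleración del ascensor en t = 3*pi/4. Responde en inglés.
We must differentiate our position equation x(t) = 9·cos(2·t) + 5 2 times. The derivative of position gives velocity: v(t) = -18·sin(2·t). Taking d/dt of v(t), we find a(t) = -36·cos(2·t). Using a(t) = -36·cos(2·t) and substituting t = 3*pi/4, we find a = 0.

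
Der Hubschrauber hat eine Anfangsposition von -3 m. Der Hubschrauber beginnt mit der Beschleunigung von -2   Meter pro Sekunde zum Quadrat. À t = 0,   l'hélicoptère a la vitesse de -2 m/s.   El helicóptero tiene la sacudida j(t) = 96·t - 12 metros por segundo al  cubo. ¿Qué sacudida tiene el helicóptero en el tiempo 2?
Tenemos la sacudida j(t) = 96·t - 12. Sustituyendo t = 2: j(2) = 180.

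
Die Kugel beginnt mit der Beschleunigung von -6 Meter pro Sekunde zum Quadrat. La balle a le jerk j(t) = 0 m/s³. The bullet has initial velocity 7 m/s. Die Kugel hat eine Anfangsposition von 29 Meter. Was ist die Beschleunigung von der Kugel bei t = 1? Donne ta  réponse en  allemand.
Ausgehend von dem Ruck j(t) = 0, nehmen wir 1 Stammfunktion. Das Integral von dem Ruck, mit a(0) = -6, ergibt die Beschleunigung: a(t) = -6. Wir haben die Beschleunigung a(t) = -6. Durch Einsetzen von t = 1: a(1) = -6.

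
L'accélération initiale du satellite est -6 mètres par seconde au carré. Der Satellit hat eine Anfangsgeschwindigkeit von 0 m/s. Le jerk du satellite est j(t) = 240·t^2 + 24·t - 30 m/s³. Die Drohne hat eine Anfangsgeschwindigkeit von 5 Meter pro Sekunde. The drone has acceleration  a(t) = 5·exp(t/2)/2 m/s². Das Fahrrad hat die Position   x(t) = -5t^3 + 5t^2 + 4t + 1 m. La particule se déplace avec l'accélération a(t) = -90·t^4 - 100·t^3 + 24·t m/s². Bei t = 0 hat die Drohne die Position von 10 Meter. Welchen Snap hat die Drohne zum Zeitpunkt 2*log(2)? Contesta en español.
Para resolver esto, necesitamos tomar 2 derivadas de nuestra ecuación de la aceleración a(t) = 5·exp(t/2)/2. Tomando d/dt de a(t), encontramos j(t) = 5·exp(t/2)/4. Tomando d/dt de j(t), encontramos s(t) = 5·exp(t/2)/8. De la ecuación del snap s(t) = 5·exp(t/2)/8, sustituimos t = 2*log(2) para obtener s = 5/4.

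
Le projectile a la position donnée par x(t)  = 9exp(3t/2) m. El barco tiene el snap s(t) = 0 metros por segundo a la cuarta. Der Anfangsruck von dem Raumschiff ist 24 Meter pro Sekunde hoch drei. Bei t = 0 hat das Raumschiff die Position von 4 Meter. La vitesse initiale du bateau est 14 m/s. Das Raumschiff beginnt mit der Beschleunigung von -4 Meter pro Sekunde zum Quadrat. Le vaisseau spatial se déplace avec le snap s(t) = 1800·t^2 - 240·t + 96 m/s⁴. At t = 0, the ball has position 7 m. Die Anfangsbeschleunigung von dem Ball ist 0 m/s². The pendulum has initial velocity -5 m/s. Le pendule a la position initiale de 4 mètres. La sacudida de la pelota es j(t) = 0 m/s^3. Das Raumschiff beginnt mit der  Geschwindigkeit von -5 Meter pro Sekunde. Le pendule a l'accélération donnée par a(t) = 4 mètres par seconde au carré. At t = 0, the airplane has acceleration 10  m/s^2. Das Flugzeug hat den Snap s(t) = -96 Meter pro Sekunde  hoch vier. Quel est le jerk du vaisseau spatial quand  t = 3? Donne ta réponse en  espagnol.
Para resolver esto, necesitamos tomar 1 antiderivada de nuestra ecuación del snap s(t) = 1800·t^2 - 240·t + 96. La integral del snap es la sacudida. Usando j(0) = 24, obtenemos j(t) = 600·t^3 - 120·t^2 + 96·t + 24. Usando j(t) = 600·t^3 - 120·t^2 + 96·t + 24 y sustituyendo t = 3, encontramos j = 15432.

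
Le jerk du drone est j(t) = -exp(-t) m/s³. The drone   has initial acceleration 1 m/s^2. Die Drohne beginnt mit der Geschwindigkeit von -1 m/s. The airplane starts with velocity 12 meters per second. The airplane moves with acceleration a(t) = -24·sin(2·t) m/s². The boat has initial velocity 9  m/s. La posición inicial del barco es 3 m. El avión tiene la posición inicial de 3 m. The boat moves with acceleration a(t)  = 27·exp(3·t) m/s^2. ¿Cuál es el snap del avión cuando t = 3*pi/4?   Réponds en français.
Pour résoudre ceci, nous devons prendre 2 dérivées de notre équation de l'accélération a(t) = -24·sin(2·t). La dérivée de l'accélération donne le jerk: j(t) = -48·cos(2·t). La dérivée du jerk donne le snap: s(t) = 96·sin(2·t). Nous avons le snap s(t) = 96·sin(2·t). En substituant t = 3*pi/4: s(3*pi/4) = -96.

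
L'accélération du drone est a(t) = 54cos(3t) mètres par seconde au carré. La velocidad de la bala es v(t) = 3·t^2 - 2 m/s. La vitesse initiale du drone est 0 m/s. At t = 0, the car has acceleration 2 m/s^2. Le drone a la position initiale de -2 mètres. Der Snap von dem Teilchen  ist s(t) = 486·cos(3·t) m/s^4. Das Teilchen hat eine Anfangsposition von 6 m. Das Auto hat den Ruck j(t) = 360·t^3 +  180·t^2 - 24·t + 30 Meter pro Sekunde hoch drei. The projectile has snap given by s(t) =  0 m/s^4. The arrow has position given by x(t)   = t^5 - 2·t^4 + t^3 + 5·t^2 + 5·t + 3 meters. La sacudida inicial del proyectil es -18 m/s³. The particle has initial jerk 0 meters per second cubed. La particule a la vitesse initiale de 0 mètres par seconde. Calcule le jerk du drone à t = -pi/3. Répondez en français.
En partant de l'accélération a(t) = 54·cos(3·t), nous prenons 1 dérivée. En dérivant l'accélération, nous obtenons le jerk: j(t) = -162·sin(3·t). De l'équation du jerk j(t) = -162·sin(3·t), nous substituons t = -pi/3 pour obtenir j = 0.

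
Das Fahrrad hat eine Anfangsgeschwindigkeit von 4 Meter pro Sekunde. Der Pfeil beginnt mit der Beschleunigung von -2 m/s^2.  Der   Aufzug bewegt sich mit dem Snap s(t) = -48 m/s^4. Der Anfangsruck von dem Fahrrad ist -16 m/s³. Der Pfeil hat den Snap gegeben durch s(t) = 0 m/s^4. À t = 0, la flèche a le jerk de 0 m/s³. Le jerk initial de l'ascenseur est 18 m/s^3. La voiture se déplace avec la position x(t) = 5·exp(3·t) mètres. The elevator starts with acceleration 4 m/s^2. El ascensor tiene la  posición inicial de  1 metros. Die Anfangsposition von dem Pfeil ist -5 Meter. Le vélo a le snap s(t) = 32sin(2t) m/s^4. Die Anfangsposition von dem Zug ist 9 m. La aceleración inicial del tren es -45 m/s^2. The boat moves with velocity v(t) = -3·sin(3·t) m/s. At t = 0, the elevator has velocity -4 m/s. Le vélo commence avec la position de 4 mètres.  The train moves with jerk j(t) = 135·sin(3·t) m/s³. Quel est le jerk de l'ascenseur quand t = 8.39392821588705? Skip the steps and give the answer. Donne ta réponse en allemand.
Bei t = 8.39392821588705, j = -384.908554362578.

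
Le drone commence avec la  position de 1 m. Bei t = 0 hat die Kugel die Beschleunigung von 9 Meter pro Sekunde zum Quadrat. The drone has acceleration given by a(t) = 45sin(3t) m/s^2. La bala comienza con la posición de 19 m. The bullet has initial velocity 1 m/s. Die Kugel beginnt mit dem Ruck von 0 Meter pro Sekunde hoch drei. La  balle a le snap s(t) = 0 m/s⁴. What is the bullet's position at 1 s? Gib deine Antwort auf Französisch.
Nous devons intégrer notre équation du snap s(t) = 0 4 fois. En intégrant le snap et en utilisant la condition initiale j(0) = 0, nous obtenons j(t) = 0. En intégrant le jerk et en utilisant la condition initiale a(0) = 9, nous obtenons a(t) = 9. En intégrant l'accélération et en utilisant la condition initiale v(0) = 1, nous obtenons v(t) = 9·t + 1. La primitive de la vitesse est la position. En utilisant x(0) = 19, nous obtenons x(t) = 9·t^2/2 + t + 19. En utilisant x(t) = 9·t^2/2 + t + 19 et en substituant t = 1, nous trouvons x = 49/2.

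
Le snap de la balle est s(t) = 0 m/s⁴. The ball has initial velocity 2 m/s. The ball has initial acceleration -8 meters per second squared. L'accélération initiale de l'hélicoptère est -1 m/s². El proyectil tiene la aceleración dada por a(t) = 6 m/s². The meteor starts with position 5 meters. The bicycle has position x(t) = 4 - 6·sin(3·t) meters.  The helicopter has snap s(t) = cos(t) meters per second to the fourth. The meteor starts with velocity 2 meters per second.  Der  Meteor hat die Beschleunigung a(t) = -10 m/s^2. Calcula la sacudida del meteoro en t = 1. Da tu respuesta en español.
Debemos derivar nuestra ecuación de la aceleración a(t) = -10 1 vez. La derivada de la aceleración da la sacudida: j(t) = 0. Usando j(t) = 0 y sustituyendo t = 1, encontramos j = 0.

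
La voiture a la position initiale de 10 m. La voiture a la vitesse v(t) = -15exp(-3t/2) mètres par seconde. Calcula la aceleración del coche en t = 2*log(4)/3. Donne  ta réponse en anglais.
To solve this, we need to take 1 derivative of our velocity equation v(t) = -15·exp(-3·t/2). Differentiating velocity, we get acceleration: a(t) = 45·exp(-3·t/2)/2. We have acceleration a(t) = 45·exp(-3·t/2)/2. Substituting t = 2*log(4)/3: a(2*log(4)/3) = 45/8.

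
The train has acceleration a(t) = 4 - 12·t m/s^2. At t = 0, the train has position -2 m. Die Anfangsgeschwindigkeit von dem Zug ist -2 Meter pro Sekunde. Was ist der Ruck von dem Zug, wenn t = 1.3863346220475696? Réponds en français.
Pour résoudre ceci, nous devons prendre 1 dérivée de notre équation de l'accélération a(t) = 4 - 12·t. En dérivant l'accélération, nous obtenons le jerk: j(t) = -12. En utilisant j(t) = -12 et en substituant t = 1.3863346220475696, nous trouvons j = -12.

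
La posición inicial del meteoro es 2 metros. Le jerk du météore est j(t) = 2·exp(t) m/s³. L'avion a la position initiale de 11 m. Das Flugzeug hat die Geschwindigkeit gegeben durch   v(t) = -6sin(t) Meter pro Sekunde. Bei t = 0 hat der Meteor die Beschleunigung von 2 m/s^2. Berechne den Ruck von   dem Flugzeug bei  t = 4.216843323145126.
Ausgehend von der Geschwindigkeit v(t) = -6·sin(t), nehmen wir 2 Ableitungen. Durch Ableiten von der Geschwindigkeit erhalten wir die Beschleunigung: a(t) = -6·cos(t). Durch Ableiten von der Beschleunigung erhalten wir den Ruck: j(t) = 6·sin(t). Mit j(t) = 6·sin(t) und Einsetzen von t = 4.216843323145126, finden wir j = -5.27825624632673.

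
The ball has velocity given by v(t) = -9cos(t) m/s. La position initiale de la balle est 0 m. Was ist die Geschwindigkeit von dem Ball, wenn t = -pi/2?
Mit v(t) = -9·cos(t) und Einsetzen von t = -pi/2, finden wir v = 0.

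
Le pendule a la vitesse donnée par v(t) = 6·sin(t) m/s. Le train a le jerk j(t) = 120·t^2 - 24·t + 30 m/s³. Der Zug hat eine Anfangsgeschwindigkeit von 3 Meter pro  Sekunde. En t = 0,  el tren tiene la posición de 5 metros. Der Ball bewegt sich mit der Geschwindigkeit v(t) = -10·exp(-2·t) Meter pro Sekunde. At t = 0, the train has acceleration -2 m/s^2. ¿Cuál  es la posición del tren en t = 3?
Partiendo de la sacudida j(t) = 120·t^2 - 24·t + 30, tomamos 3 integrales. La integral de la sacudida, con a(0) = -2, da la aceleración: a(t) = 40·t^3 - 12·t^2 + 30·t - 2. Integrando la aceleración y usando la condición inicial v(0) = 3, obtenemos v(t) = 10·t^4 - 4·t^3 + 15·t^2 - 2·t + 3. Integrando la velocidad y usando la condición inicial x(0) = 5, obtenemos x(t) = 2·t^5 - t^4 + 5·t^3 - t^2 + 3·t + 5. Usando x(t) = 2·t^5 - t^4 + 5·t^3 - t^2 + 3·t + 5 y sustituyendo t = 3, encontramos x = 545.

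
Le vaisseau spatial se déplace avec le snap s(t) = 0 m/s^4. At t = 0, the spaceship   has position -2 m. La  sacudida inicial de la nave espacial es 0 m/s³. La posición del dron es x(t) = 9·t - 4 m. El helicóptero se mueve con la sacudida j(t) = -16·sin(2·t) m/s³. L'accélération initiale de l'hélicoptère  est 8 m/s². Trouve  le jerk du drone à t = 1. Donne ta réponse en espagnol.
Debemos derivar nuestra ecuación de la posición x(t) = 9·t - 4 3 veces. La derivada de la posición da la velocidad: v(t) = 9. Tomando d/dt de v(t), encontramos a(t) = 0. Derivando la aceleración, obtenemos la sacudida: j(t) = 0. De la ecuación de la sacudida j(t) = 0, sustituimos t = 1 para obtener j = 0.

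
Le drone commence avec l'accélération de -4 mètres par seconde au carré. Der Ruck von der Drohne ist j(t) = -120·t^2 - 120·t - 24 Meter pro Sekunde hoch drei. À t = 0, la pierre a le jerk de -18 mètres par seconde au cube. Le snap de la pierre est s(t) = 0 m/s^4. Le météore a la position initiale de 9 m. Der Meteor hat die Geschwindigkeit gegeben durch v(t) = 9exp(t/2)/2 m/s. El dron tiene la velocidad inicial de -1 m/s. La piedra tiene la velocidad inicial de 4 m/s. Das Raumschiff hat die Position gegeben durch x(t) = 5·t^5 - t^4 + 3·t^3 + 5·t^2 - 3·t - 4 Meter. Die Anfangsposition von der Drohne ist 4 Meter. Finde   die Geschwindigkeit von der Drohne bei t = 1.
Ausgehend von dem Ruck j(t) = -120·t^2 - 120·t - 24, nehmen wir 2 Stammfunktionen. Die Stammfunktion von dem Ruck, mit a(0) = -4, ergibt die Beschleunigung: a(t) = -40·t^3 - 60·t^2 - 24·t - 4. Mit ∫a(t)dt und Anwendung von v(0) = -1, finden wir v(t) = -10·t^4 - 20·t^3 - 12·t^2 - 4·t - 1. Wir haben die Geschwindigkeit v(t) = -10·t^4 - 20·t^3 - 12·t^2 - 4·t - 1. Durch Einsetzen von t = 1: v(1) = -47.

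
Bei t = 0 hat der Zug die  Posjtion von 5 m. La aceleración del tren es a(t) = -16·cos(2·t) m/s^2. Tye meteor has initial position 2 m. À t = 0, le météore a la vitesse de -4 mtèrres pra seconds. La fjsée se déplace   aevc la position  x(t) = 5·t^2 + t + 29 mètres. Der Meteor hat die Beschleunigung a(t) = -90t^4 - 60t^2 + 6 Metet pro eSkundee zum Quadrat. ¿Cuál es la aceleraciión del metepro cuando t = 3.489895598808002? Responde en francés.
En utilisant a(t) = -90·t^4 - 60·t^2 + 6 et en substituant t = 3.489895598808002, nous trouvons a = -14075.0999304760.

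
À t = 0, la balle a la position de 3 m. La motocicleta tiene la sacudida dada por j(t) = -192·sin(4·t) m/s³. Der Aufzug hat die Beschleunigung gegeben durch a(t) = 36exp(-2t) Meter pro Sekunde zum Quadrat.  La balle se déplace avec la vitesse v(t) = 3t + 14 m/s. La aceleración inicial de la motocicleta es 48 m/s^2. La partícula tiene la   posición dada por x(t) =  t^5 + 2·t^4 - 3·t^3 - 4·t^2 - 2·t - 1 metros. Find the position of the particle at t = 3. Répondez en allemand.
Aus der Gleichung für die Position x(t) = t^5 + 2·t^4 - 3·t^3 - 4·t^2 - 2·t - 1, setzen wir t = 3 ein und erhalten x = 281.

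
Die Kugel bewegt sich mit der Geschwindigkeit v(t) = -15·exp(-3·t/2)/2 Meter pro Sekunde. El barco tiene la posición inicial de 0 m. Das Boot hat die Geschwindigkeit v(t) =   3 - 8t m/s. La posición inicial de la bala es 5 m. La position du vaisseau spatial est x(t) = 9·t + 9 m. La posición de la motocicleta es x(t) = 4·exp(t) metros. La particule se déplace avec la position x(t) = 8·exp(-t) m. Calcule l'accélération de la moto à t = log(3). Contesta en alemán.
Um dies zu lösen, müssen wir 2 Ableitungen unserer Gleichung für die Position x(t) = 4·exp(t) nehmen. Die Ableitung von der Position ergibt die Geschwindigkeit: v(t) = 4·exp(t). Die Ableitung von der Geschwindigkeit ergibt die Beschleunigung: a(t) = 4·exp(t). Mit a(t) = 4·exp(t) und Einsetzen von t = log(3), finden wir a = 12.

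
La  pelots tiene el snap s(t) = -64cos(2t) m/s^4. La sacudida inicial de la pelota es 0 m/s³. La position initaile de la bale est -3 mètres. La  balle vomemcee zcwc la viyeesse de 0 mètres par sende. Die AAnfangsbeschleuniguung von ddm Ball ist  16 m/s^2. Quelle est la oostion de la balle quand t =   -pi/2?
En partant du snap s(t) = -64·cos(2·t), nous prenons 4 primitives. La primitive du snap est le jerk. En utilisant j(0) = 0, nous obtenons j(t) = -32·sin(2·t). En prenant ∫j(t)dt et en appliquant a(0) = 16, nous trouvons a(t) = 16·cos(2·t). La primitive de l'accélération est la vitesse. En utilisant v(0) = 0, nous obtenons v(t) = 8·sin(2·t). La primitive de la vitesse, avec x(0) = -3, donne la position: x(t) = 1 - 4·cos(2·t). En utilisant x(t) = 1 - 4·cos(2·t) et en substituant t = -pi/2, nous trouvons x = 5.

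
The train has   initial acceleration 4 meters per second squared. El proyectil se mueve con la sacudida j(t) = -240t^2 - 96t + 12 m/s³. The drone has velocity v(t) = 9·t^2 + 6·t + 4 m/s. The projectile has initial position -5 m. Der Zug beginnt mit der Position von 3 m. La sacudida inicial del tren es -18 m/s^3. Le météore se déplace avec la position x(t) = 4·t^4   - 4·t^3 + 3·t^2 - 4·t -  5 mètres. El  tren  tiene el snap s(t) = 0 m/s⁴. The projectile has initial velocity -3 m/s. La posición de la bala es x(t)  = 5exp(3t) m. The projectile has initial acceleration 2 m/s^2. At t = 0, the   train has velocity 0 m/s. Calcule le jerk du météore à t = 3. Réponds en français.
En partant de la position x(t) = 4·t^4 - 4·t^3 + 3·t^2 - 4·t - 5, nous prenons 3 dérivées. La dérivée de la position donne la vitesse: v(t) = 16·t^3 - 12·t^2 + 6·t - 4. La dérivée de la vitesse donne l'accélération: a(t) = 48·t^2 - 24·t + 6. En prenant d/dt de a(t), nous trouvons j(t) = 96·t - 24. De l'équation du jerk j(t) = 96·t - 24, nous substituons t = 3 pour obtenir j = 264.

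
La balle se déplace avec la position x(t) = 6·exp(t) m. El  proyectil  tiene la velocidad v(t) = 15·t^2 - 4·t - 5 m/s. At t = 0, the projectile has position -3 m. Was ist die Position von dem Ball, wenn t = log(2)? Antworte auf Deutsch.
Wir haben die Position x(t) = 6·exp(t). Durch Einsetzen von t = log(2): x(log(2)) = 12.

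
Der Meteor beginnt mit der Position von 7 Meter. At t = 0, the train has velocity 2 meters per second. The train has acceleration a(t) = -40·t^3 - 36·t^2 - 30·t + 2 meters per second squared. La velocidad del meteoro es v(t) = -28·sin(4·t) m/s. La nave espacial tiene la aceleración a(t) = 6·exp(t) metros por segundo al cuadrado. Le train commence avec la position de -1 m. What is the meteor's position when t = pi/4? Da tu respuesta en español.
Debemos encontrar la antiderivada de nuestra ecuación de la velocidad v(t) = -28·sin(4·t) 1 vez. La integral de la velocidad es la posición. Usando x(0) = 7, obtenemos x(t) = 7·cos(4·t). Usando x(t) = 7·cos(4·t) y sustituyendo t = pi/4, encontramos x = -7.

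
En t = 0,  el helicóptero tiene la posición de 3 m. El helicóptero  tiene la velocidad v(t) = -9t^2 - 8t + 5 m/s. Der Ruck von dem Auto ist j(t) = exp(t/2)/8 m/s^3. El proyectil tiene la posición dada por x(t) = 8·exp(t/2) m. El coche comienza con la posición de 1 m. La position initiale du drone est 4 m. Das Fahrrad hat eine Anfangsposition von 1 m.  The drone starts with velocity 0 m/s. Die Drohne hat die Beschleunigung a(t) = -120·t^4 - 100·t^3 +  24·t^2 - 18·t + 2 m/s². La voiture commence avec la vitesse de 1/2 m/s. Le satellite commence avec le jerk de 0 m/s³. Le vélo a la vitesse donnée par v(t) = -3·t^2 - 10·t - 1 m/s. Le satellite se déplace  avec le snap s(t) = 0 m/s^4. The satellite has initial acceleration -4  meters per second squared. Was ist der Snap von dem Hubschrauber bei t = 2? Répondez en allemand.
Um dies zu lösen, müssen wir 3 Ableitungen unserer Gleichung für die Geschwindigkeit v(t) = -9·t^2 - 8·t + 5 nehmen. Die Ableitung von der Geschwindigkeit ergibt die Beschleunigung: a(t) = -18·t - 8. Mit d/dt von a(t) finden wir j(t) = -18. Die Ableitung von dem Ruck ergibt den Snap: s(t) = 0. Wir haben den Snap s(t) = 0. Durch Einsetzen von t = 2: s(2) = 0.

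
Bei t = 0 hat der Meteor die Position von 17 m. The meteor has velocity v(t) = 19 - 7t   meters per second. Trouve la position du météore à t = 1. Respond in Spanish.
Partiendo de la velocidad v(t) = 19 - 7·t, tomamos 1 antiderivada. Integrando la velocidad y usando la condición inicial x(0) = 17, obtenemos x(t) = -7·t^2/2 + 19·t + 17. Tenemos la posición x(t) = -7·t^2/2 + 19·t + 17. Sustituyendo t = 1: x(1) = 65/2.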